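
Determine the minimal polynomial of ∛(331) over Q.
m_α(x) = x^3 - 331

α satisfies α^3 = 331, so x^3 - 331 annihilates α. By the rational root test, a rational root p/q (in lowest terms) of x^3 - 331 would satisfy p^3 = 331 q^3, forcing q = 1 and p^3 = 331; but 331 is not a perfect cube, contradiction. A monic cubic over Q with no rational root is irreducible (any nontrivial factorization would include a linear factor). Hence x^3 - 331 is the minimal polynomial of α, and in particular [Q(α):Q] = 3.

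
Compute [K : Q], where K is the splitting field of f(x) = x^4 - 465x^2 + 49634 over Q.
[K : Q] = 4

Solving the quadratic in x^2: x^2 = (465 ± √(465^2 - 4·49634))/2 = (465 ± √17689)/2 = (465 ± 133)/2, giving x^2 = 166 or x^2 = 299. So f(x) = (x^2 - 166)(x^2 - 299) and the roots of f are ±√166, ±√299. Hence the splitting field is K = Q(√166, √299). Since 166 and 299 are distinct squarefree integers > 1, their product 49634 is not a perfect square, so √299 ∉ Q(√166). By the tower law [K:Q] = [Q(√166,√299):Q(√166)] · [Q(√166):Q] = 2 · 2 = 4.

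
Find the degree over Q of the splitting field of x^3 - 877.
[K : Q] = 6

The roots of x^3 - 877 are ∛877, ω∛877, ω^2∛877 where ω = e^(2πi/3) is a primitive cube root of unity, so K = Q(∛877, ω). Now [Q(∛877):Q] = 3 (since 877 is not a perfect cube, x^3 - 877 is irreducible) and [Q(ω):Q] = 2. Both 2 and 3 divide [K:Q], and [K:Q] ≤ 3·2 = 6, so [K:Q] = 6. (Equivalently: Q(∛877) ⊂ R but ω ∉ R, so [K : Q(∛877)] = 2.)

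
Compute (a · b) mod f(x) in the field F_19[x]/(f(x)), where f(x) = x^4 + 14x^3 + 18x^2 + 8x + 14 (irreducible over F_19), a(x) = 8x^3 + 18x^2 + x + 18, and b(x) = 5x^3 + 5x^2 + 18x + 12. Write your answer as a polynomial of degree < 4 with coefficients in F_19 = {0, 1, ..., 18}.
a · b ≡ 5x^3 + 3x^2 + 6x (mod f(x))

Multiply in F_19[x]: a(x)·b(x) = (8x^3 + 18x^2 + x + 18)·(5x^3 + 5x^2 + 18x + 12) = 2x^6 + 16x^5 + 11x^4 + 2x^3 + x^2 + 13x + 7. This has degree ≥ 4, so divide by f(x) over F_19: 2x^6 + 16x^5 + 11x^4 + 2x^3 + x^2 + 13x + 7 = (2x^2 + 7x + 10)·(x^4 + 14x^3 + 18x^2 + 8x + 14) + (5x^3 + 3x^2 + 6x). Hence a·b ≡ 5x^3 + 3x^2 + 6x (mod f). (F_19[x]/(f) is a field with 19^4 = 130321 elements since f is irreducible of degree 4.)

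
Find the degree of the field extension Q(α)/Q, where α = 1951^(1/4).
[Q(α):Q] = 4

α is a root of x^4 - 1951. By Eisenstein's criterion at the prime p = 1951 (which divides the constant term 1951 but p^2 = 3806401 does not, since 1951 is squarefree), x^4 - 1951 is irreducible over Q. Hence [Q(α):Q] = 4.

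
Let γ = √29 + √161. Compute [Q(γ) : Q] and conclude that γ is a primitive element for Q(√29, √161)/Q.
[Q(γ) : Q] = 4 (equivalently, Q(γ) = Q(√29, √161))

Obviously Q(γ) ⊆ Q(√29, √161), and [Q(√29, √161):Q] = 4 (since 29, 161 are distinct squarefree integers > 1 with 4669 not a perfect square). To show equality we compute the minimal polynomial of γ. From γ = √29 + √161: γ^2 = 29 + 2√(4669) + 161 = 190 + 2√(4669), so γ^2 - 190 = 2√(4669); squaring, (γ^2 - 190)^2 = 4·4669, i.e. γ^4 - 380γ^2 + 36100 - 18676 = 0, i.e. γ^4 - 380γ^2 + 17424 = 0. So γ is a root of x^4 - 380x^2 + 17424. This polynomial is irreducible over Q: it has no rational root (each ±√29 ± √161 is irrational), and any factorization into two quadratics over Q would force √(4669) ∈ Q (pairing opposite roots) or √29, √161 ∈ Q (other pairings), all impossible. Hence [Q(γ):Q] = 4 = [Q(√29, √161):Q], so Q(γ) = Q(√29, √161).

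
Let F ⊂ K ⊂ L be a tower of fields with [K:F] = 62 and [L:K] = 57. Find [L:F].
[L:F] = 3534

The tower law says that for any tower of field extensions F ⊂ K ⊂ L with finite degrees, [L:F] = [L:K] · [K:F]. Here this gives [L:F] = 57 · 62 = 3534.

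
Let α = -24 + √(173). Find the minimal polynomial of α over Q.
m_α(x) = x^2 + 48x + 403

From α + 24 = √(173), squaring gives (α + 24)^2 = 173, i.e. α^2 + 48α + 576 = 173, so α^2 + 48α + 403 = 0. The discriminant of x^2 + 48x + 403 is (48)^2 - 4·(403) = 2304 - 1612 = 692, and 4·(173) is not a perfect square in Q since 173 is squarefree and ≠ 1. Hence x^2 + 48x + 403 is irreducible over Q and is the minimal polynomial of α.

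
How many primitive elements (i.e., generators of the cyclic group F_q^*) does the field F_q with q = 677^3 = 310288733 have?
There are φ(310288732) = 143209872 primitive elements

F_q^* is cyclic of order q - 1 = 310288732. A cyclic group of order m has exactly φ(m) generators. Here m = 310288732 = 2^2 · 13^2 · 459007, so the number of primitive elements is φ(310288732) = 143209872.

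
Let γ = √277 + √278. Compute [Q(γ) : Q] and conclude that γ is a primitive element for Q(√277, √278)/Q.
[Q(γ) : Q] = 4 (equivalently, Q(γ) = Q(√277, √278))

Obviously Q(γ) ⊆ Q(√277, √278), and [Q(√277, √278):Q] = 4 (since 277, 278 are distinct squarefree integers > 1 with 77006 not a perfect square). To show equality we compute the minimal polynomial of γ. From γ = √277 + √278: γ^2 = 277 + 2√(77006) + 278 = 555 + 2√(77006), so γ^2 - 555 = 2√(77006); squaring, (γ^2 - 555)^2 = 4·77006, i.e. γ^4 - 1110γ^2 + 308025 - 308024 = 0, i.e. γ^4 - 1110γ^2 + 1 = 0. So γ is a root of x^4 - 1110x^2 + 1. This polynomial is irreducible over Q: it has no rational root (each ±√277 ± √278 is irrational), and any factorization into two quadratics over Q would force √(77006) ∈ Q (pairing opposite roots) or √277, √278 ∈ Q (other pairings), all impossible. Hence [Q(γ):Q] = 4 = [Q(√277, √278):Q], so Q(γ) = Q(√277, √278).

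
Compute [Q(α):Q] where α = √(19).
[Q(α):Q] = 2

[Q(α):Q] equals the degree of the minimal polynomial of α. Here α^2 = 19 and x^2 - 19 is irreducible (d = 19 is squarefree, ≠ 1, hence not a square), so deg(m_α) = 2. Thus [Q(α):Q] = 2.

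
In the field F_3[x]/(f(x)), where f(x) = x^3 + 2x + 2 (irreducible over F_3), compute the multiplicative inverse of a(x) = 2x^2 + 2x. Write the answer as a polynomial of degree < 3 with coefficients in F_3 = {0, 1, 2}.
a(x)^(-1) ≡ 2x + 1 (mod f(x))

Since f is irreducible over F_3, F_3[x]/(f) is a field and a(x) ≠ 0 has an inverse. Apply the extended Euclidean algorithm to f(x) and a(x) in F_3[x]: f(x) = (2x + 1)·a(x) + (2). The last nonzero remainder is the constant 2 = gcd(f, a) in F_3. Back-substituting through the division chain expresses 2 = s(x)·a(x) + t(x)·f(x) with s(x) ≡ x + 2 (mod f), so (x + 2)·a(x) ≡ 2 (mod f). Multiplying by 2^(-1) ≡ 2 in F_3 gives a(x)^(-1) ≡ 2·(x + 2) ≡ 2x + 1 (mod f). Check: (2x^2 + 2x)·(2x + 1) = x^3 + 2x ≡ 1 (mod x^3 + 2x + 2).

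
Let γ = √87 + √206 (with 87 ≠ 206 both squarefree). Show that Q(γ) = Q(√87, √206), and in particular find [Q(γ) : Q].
[Q(γ) : Q] = 4 (equivalently, Q(γ) = Q(√87, √206))

Obviously Q(γ) ⊆ Q(√87, √206), and [Q(√87, √206):Q] = 4 (since 87, 206 are distinct squarefree integers > 1 with 17922 not a perfect square). To show equality we compute the minimal polynomial of γ. From γ = √87 + √206: γ^2 = 87 + 2√(17922) + 206 = 293 + 2√(17922), so γ^2 - 293 = 2√(17922); squaring, (γ^2 - 293)^2 = 4·17922, i.e. γ^4 - 586γ^2 + 85849 - 71688 = 0, i.e. γ^4 - 586γ^2 + 14161 = 0. So γ is a root of x^4 - 586x^2 + 14161. This polynomial is irreducible over Q: it has no rational root (each ±√87 ± √206 is irrational), and any factorization into two quadratics over Q would force √(17922) ∈ Q (pairing opposite roots) or √87, √206 ∈ Q (other pairings), all impossible. Hence [Q(γ):Q] = 4 = [Q(√87, √206):Q], so Q(γ) = Q(√87, √206).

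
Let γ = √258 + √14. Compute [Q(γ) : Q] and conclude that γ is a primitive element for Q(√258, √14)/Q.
[Q(γ) : Q] = 4 (equivalently, Q(γ) = Q(√258, √14))

Obviously Q(γ) ⊆ Q(√258, √14), and [Q(√258, √14):Q] = 4 (since 258, 14 are distinct squarefree integers > 1 with 3612 not a perfect square). To show equality we compute the minimal polynomial of γ. From γ = √258 + √14: γ^2 = 258 + 2√(3612) + 14 = 272 + 2√(3612), so γ^2 - 272 = 2√(3612); squaring, (γ^2 - 272)^2 = 4·3612, i.e. γ^4 - 544γ^2 + 73984 - 14448 = 0, i.e. γ^4 - 544γ^2 + 59536 = 0. So γ is a root of x^4 - 544x^2 + 59536. This polynomial is irreducible over Q: it has no rational root (each ±√258 ± √14 is irrational), and any factorization into two quadratics over Q would force √(3612) ∈ Q (pairing opposite roots) or √258, √14 ∈ Q (other pairings), all impossible. Hence [Q(γ):Q] = 4 = [Q(√258, √14):Q], so Q(γ) = Q(√258, √14).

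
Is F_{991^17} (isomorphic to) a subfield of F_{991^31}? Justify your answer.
No: F_{991^17} is not a subfield of F_{991^31}

F_{p^m} embeds in F_{p^n} iff m | n. Here 17 ∤ 31 (since 31 = 1·17 + 14 with remainder 14 ≠ 0), so F_{991^17} is not a subfield of F_{991^31}. Equivalently: if it were, the tower law would give 17 = [F_{991^17}:F_991] dividing [F_{991^31}:F_991] = 31, contradiction.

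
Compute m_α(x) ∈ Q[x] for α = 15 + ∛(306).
m_α(x) = x^3 - 45x^2 + 675x - 3681

Set β = α - 15 = ∛(306), so β^3 = 306. Then (α - 15)^3 - 306 = 0, i.e. α is a root of g(x) = (x - 15)^3 - 306 = x^3 - 45x^2 + 675x - 3681. Since g(x) = h(x - 15) where h(x) = x^3 - 306, and h is irreducible over Q (because 306 is not a perfect cube, so h has no rational root, and a monic cubic with no rational root is irreducible), g is also irreducible (irreducibility is preserved under the substitution x → x - 15). Hence m_α(x) = x^3 - 45x^2 + 675x - 3681.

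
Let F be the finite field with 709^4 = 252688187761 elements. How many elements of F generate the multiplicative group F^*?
There are φ(252688187760) = 63533998080 primitive elements

F_q^* is cyclic of order q - 1 = 252688187760. A cyclic group of order m has exactly φ(m) generators. Here m = 252688187760 = 2^4 · 3 · 5 · 37 · 59 · 71 · 6793, so the number of primitive elements is φ(252688187760) = 63533998080.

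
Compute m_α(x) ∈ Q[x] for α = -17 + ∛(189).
m_α(x) = x^3 + 51x^2 + 867x + 4724

Set β = α + 17 = ∛(189), so β^3 = 189. Then (α + 17)^3 - 189 = 0, i.e. α is a root of g(x) = (x + 17)^3 - 189 = x^3 + 51x^2 + 867x + 4724. Since g(x) = h(x + 17) where h(x) = x^3 - 189, and h is irreducible over Q (because 189 is not a perfect cube, so h has no rational root, and a monic cubic with no rational root is irreducible), g is also irreducible (irreducibility is preserved under the substitution x → x + 17). Hence m_α(x) = x^3 + 51x^2 + 867x + 4724.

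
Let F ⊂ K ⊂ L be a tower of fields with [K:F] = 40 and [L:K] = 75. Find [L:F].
[L:F] = 3000

The tower law says that for any tower of field extensions F ⊂ K ⊂ L with finite degrees, [L:F] = [L:K] · [K:F]. Here this gives [L:F] = 75 · 40 = 3000.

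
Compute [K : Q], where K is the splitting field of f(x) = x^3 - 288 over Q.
[K : Q] = 6

The roots of x^3 - 288 are ∛288, ω∛288, ω^2∛288 where ω = e^(2πi/3) is a primitive cube root of unity, so K = Q(∛288, ω). Now [Q(∛288):Q] = 3 (since 288 is not a perfect cube, x^3 - 288 is irreducible) and [Q(ω):Q] = 2. Both 2 and 3 divide [K:Q], and [K:Q] ≤ 3·2 = 6, so [K:Q] = 6. (Equivalently: Q(∛288) ⊂ R but ω ∉ R, so [K : Q(∛288)] = 2.)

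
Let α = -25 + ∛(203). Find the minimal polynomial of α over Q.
m_α(x) = x^3 + 75x^2 + 1875x + 15422

Set β = α + 25 = ∛(203), so β^3 = 203. Then (α + 25)^3 - 203 = 0, i.e. α is a root of g(x) = (x + 25)^3 - 203 = x^3 + 75x^2 + 1875x + 15422. Since g(x) = h(x + 25) where h(x) = x^3 - 203, and h is irreducible over Q (because 203 is not a perfect cube, so h has no rational root, and a monic cubic with no rational root is irreducible), g is also irreducible (irreducibility is preserved under the substitution x → x + 25). Hence m_α(x) = x^3 + 75x^2 + 1875x + 15422.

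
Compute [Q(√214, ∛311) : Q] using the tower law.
[Q(√214, ∛311) : Q] = 6

Let L = Q(√214, ∛311). Since Q(√214) ⊂ L and [Q(√214):Q] = 2, the tower law gives 2 | [L:Q]. Likewise Q(∛311) ⊂ L with [Q(∛311):Q] = 3 (because 311 is not a perfect cube), so 3 | [L:Q]. As gcd(2,3) = 1, [L:Q] is divisible by 6. Conversely L is generated over Q by √214 and ∛311, so [L:Q] ≤ 2·3 = 6. Therefore [Q(√214, ∛311) : Q] = 6.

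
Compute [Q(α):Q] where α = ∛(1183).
[Q(α):Q] = 3

The minimal polynomial of α is x^3 - 1183, irreducible over Q since 1183 is not a perfect cube (so x^3 - 1183 has no rational root). Hence [Q(α):Q] = deg(m_α) = 3.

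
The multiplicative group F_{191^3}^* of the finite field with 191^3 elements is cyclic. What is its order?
|F_{191^3}^*| = 6967870

F_{191^3} has 191^3 = 6967871 elements; its multiplicative group consists of all nonzero elements, so |F_{191^3}^*| = 6967871 - 1 = 6967870. (It is cyclic since any finite subgroup of the multiplicative group of a field is cyclic.)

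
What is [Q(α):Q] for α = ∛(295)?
[Q(α):Q] = 3

The minimal polynomial of α is x^3 - 295, irreducible over Q since 295 is not a perfect cube (so x^3 - 295 has no rational root). Hence [Q(α):Q] = deg(m_α) = 3.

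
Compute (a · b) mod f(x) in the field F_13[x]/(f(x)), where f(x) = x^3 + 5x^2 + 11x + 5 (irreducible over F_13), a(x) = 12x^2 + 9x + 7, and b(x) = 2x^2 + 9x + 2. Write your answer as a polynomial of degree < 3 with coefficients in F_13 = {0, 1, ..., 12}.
a · b ≡ 7x^2 + 12x + 10 (mod f(x))

Multiply in F_13[x]: a(x)·b(x) = (12x^2 + 9x + 7)·(2x^2 + 9x + 2) = 11x^4 + 9x^3 + 2x^2 + 3x + 1. This has degree ≥ 3, so divide by f(x) over F_13: 11x^4 + 9x^3 + 2x^2 + 3x + 1 = (11x + 6)·(x^3 + 5x^2 + 11x + 5) + (7x^2 + 12x + 10). Hence a·b ≡ 7x^2 + 12x + 10 (mod f). (F_13[x]/(f) is a field with 13^3 = 2197 elements since f is irreducible of degree 3.)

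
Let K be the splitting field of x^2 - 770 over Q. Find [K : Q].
[K : Q] = 2

f(x) = x^2 - 770 factors as (x - √770)(x + √770). The splitting field is K = Q(√770). Since 770 is squarefree and > 1, it is not a perfect square, so x^2 - 770 is irreducible over Q and [Q(√770) : Q] = 2. Hence [K : Q] = 2.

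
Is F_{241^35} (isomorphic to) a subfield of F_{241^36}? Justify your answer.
No: F_{241^35} is not a subfield of F_{241^36}

F_{p^m} embeds in F_{p^n} iff m | n. Here 35 ∤ 36 (since 36 = 1·35 + 1 with remainder 1 ≠ 0), so F_{241^35} is not a subfield of F_{241^36}. Equivalently: if it were, the tower law would give 35 = [F_{241^35}:F_241] dividing [F_{241^36}:F_241] = 36, contradiction.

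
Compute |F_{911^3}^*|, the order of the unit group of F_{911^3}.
|F_{911^3}^*| = 756058030

F_{911^3} has 911^3 = 756058031 elements; its multiplicative group consists of all nonzero elements, so |F_{911^3}^*| = 756058031 - 1 = 756058030. (It is cyclic since any finite subgroup of the multiplicative group of a field is cyclic.)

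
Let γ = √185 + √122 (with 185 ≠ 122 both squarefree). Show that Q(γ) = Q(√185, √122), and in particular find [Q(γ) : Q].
[Q(γ) : Q] = 4 (equivalently, Q(γ) = Q(√185, √122))

Obviously Q(γ) ⊆ Q(√185, √122), and [Q(√185, √122):Q] = 4 (since 185, 122 are distinct squarefree integers > 1 with 22570 not a perfect square). To show equality we compute the minimal polynomial of γ. From γ = √185 + √122: γ^2 = 185 + 2√(22570) + 122 = 307 + 2√(22570), so γ^2 - 307 = 2√(22570); squaring, (γ^2 - 307)^2 = 4·22570, i.e. γ^4 - 614γ^2 + 94249 - 90280 = 0, i.e. γ^4 - 614γ^2 + 3969 = 0. So γ is a root of x^4 - 614x^2 + 3969. This polynomial is irreducible over Q: it has no rational root (each ±√185 ± √122 is irrational), and any factorization into two quadratics over Q would force √(22570) ∈ Q (pairing opposite roots) or √185, √122 ∈ Q (other pairings), all impossible. Hence [Q(γ):Q] = 4 = [Q(√185, √122):Q], so Q(γ) = Q(√185, √122).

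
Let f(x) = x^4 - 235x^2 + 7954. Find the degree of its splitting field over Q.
[K : Q] = 4

Solving the quadratic in x^2: x^2 = (235 ± √(235^2 - 4·7954))/2 = (235 ± √23409)/2 = (235 ± 153)/2, giving x^2 = 194 or x^2 = 41. So f(x) = (x^2 - 194)(x^2 - 41) and the roots of f are ±√194, ±√41. Hence the splitting field is K = Q(√194, √41). Since 194 and 41 are distinct squarefree integers > 1, their product 7954 is not a perfect square, so √41 ∉ Q(√194). By the tower law [K:Q] = [Q(√194,√41):Q(√194)] · [Q(√194):Q] = 2 · 2 = 4.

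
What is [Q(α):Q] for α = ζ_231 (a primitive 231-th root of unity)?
[Q(α):Q] = 120

The minimal polynomial of ζ_231 over Q is the 231-th cyclotomic polynomial Φ_231(x), which is irreducible over Q and has degree φ(231) = 120. Hence [Q(α):Q] = φ(231) = 120.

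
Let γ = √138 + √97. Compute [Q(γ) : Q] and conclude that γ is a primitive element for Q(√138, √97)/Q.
[Q(γ) : Q] = 4 (equivalently, Q(γ) = Q(√138, √97))

Obviously Q(γ) ⊆ Q(√138, √97), and [Q(√138, √97):Q] = 4 (since 138, 97 are distinct squarefree integers > 1 with 13386 not a perfect square). To show equality we compute the minimal polynomial of γ. From γ = √138 + √97: γ^2 = 138 + 2√(13386) + 97 = 235 + 2√(13386), so γ^2 - 235 = 2√(13386); squaring, (γ^2 - 235)^2 = 4·13386, i.e. γ^4 - 470γ^2 + 55225 - 53544 = 0, i.e. γ^4 - 470γ^2 + 1681 = 0. So γ is a root of x^4 - 470x^2 + 1681. This polynomial is irreducible over Q: it has no rational root (each ±√138 ± √97 is irrational), and any factorization into two quadratics over Q would force √(13386) ∈ Q (pairing opposite roots) or √138, √97 ∈ Q (other pairings), all impossible. Hence [Q(γ):Q] = 4 = [Q(√138, √97):Q], so Q(γ) = Q(√138, √97).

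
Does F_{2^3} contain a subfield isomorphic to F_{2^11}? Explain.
No: F_{2^11} is not a subfield of F_{2^3}

F_{p^m} embeds in F_{p^n} iff m | n. Here 11 ∤ 3 (since 3 = 0·11 + 3 with remainder 3 ≠ 0), so F_{2^11} is not a subfield of F_{2^3}. Equivalently: if it were, the tower law would give 11 = [F_{2^11}:F_2] dividing [F_{2^3}:F_2] = 3, contradiction.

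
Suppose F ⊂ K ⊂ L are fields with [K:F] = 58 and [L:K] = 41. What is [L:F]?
[L:F] = 2378

The tower law says that for any tower of field extensions F ⊂ K ⊂ L with finite degrees, [L:F] = [L:K] · [K:F]. Here this gives [L:F] = 41 · 58 = 2378.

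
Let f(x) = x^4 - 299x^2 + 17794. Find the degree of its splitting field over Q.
[K : Q] = 4

Solving the quadratic in x^2: x^2 = (299 ± √(299^2 - 4·17794))/2 = (299 ± √18225)/2 = (299 ± 135)/2, giving x^2 = 82 or x^2 = 217. So f(x) = (x^2 - 82)(x^2 - 217) and the roots of f are ±√82, ±√217. Hence the splitting field is K = Q(√82, √217). Since 82 and 217 are distinct squarefree integers > 1, their product 17794 is not a perfect square, so √217 ∉ Q(√82). By the tower law [K:Q] = [Q(√82,√217):Q(√82)] · [Q(√82):Q] = 2 · 2 = 4.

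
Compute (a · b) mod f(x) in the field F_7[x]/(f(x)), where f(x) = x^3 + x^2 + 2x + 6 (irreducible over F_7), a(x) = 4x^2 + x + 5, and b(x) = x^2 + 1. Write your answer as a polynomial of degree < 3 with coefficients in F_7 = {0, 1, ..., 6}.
a · b ≡ 4x^2 + 4x + 2 (mod f(x))

Multiply in F_7[x]: a(x)·b(x) = (4x^2 + x + 5)·(x^2 + 1) = 4x^4 + x^3 + 2x^2 + x + 5. This has degree ≥ 3, so divide by f(x) over F_7: 4x^4 + x^3 + 2x^2 + x + 5 = (4x + 4)·(x^3 + x^2 + 2x + 6) + (4x^2 + 4x + 2). Hence a·b ≡ 4x^2 + 4x + 2 (mod f). (F_7[x]/(f) is a field with 7^3 = 343 elements since f is irreducible of degree 3.)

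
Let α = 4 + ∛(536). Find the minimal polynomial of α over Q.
m_α(x) = x^3 - 12x^2 + 48x - 600

Set β = α - 4 = ∛(536), so β^3 = 536. Then (α - 4)^3 - 536 = 0, i.e. α is a root of g(x) = (x - 4)^3 - 536 = x^3 - 12x^2 + 48x - 600. Since g(x) = h(x - 4) where h(x) = x^3 - 536, and h is irreducible over Q (because 536 is not a perfect cube, so h has no rational root, and a monic cubic with no rational root is irreducible), g is also irreducible (irreducibility is preserved under the substitution x → x - 4). Hence m_α(x) = x^3 - 12x^2 + 48x - 600.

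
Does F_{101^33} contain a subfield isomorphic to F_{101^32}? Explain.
No: F_{101^32} is not a subfield of F_{101^33}

F_{p^m} embeds in F_{p^n} iff m | n. Here 32 ∤ 33 (since 33 = 1·32 + 1 with remainder 1 ≠ 0), so F_{101^32} is not a subfield of F_{101^33}. Equivalently: if it were, the tower law would give 32 = [F_{101^32}:F_101] dividing [F_{101^33}:F_101] = 33, contradiction.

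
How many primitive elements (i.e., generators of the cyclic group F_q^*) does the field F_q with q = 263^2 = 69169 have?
There are φ(69168) = 20800 primitive elements

F_q^* is cyclic of order q - 1 = 69168. A cyclic group of order m has exactly φ(m) generators. Here m = 69168 = 2^4 · 3 · 11 · 131, so the number of primitive elements is φ(69168) = 20800.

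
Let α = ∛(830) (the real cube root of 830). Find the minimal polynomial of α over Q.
m_α(x) = x^3 - 830

α satisfies α^3 = 830, so x^3 - 830 annihilates α. By the rational root test, a rational root p/q (in lowest terms) of x^3 - 830 would satisfy p^3 = 830 q^3, forcing q = 1 and p^3 = 830; but 830 is not a perfect cube, contradiction. A monic cubic over Q with no rational root is irreducible (any nontrivial factorization would include a linear factor). Hence x^3 - 830 is the minimal polynomial of α, and in particular [Q(α):Q] = 3.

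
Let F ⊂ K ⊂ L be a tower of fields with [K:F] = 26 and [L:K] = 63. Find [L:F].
[L:F] = 1638

The tower law says that for any tower of field extensions F ⊂ K ⊂ L with finite degrees, [L:F] = [L:K] · [K:F]. Here this gives [L:F] = 63 · 26 = 1638.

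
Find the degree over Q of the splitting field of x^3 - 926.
[K : Q] = 6

The roots of x^3 - 926 are ∛926, ω∛926, ω^2∛926 where ω = e^(2πi/3) is a primitive cube root of unity, so K = Q(∛926, ω). Now [Q(∛926):Q] = 3 (since 926 is not a perfect cube, x^3 - 926 is irreducible) and [Q(ω):Q] = 2. Both 2 and 3 divide [K:Q], and [K:Q] ≤ 3·2 = 6, so [K:Q] = 6. (Equivalently: Q(∛926) ⊂ R but ω ∉ R, so [K : Q(∛926)] = 2.)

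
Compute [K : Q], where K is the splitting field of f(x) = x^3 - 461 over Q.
[K : Q] = 6

The roots of x^3 - 461 are ∛461, ω∛461, ω^2∛461 where ω = e^(2πi/3) is a primitive cube root of unity, so K = Q(∛461, ω). Now [Q(∛461):Q] = 3 (since 461 is not a perfect cube, x^3 - 461 is irreducible) and [Q(ω):Q] = 2. Both 2 and 3 divide [K:Q], and [K:Q] ≤ 3·2 = 6, so [K:Q] = 6. (Equivalently: Q(∛461) ⊂ R but ω ∉ R, so [K : Q(∛461)] = 2.)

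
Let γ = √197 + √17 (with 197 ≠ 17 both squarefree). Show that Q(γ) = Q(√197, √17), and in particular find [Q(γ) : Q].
[Q(γ) : Q] = 4 (equivalently, Q(γ) = Q(√197, √17))

Obviously Q(γ) ⊆ Q(√197, √17), and [Q(√197, √17):Q] = 4 (since 197, 17 are distinct squarefree integers > 1 with 3349 not a perfect square). To show equality we compute the minimal polynomial of γ. From γ = √197 + √17: γ^2 = 197 + 2√(3349) + 17 = 214 + 2√(3349), so γ^2 - 214 = 2√(3349); squaring, (γ^2 - 214)^2 = 4·3349, i.e. γ^4 - 428γ^2 + 45796 - 13396 = 0, i.e. γ^4 - 428γ^2 + 32400 = 0. So γ is a root of x^4 - 428x^2 + 32400. This polynomial is irreducible over Q: it has no rational root (each ±√197 ± √17 is irrational), and any factorization into two quadratics over Q would force √(3349) ∈ Q (pairing opposite roots) or √197, √17 ∈ Q (other pairings), all impossible. Hence [Q(γ):Q] = 4 = [Q(√197, √17):Q], so Q(γ) = Q(√197, √17).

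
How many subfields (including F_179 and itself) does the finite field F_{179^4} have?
F_{179^4} has 3 subfields

The subfields of F_{p^n} are exactly the fields F_{p^d} for d | n (each is the fixed field of the unique index-d subgroup of Gal(F_{p^n}/F_p) ≅ Z/nZ). The divisors of n = 4 are {1, 2, 4}, giving 3 subfields: F_{179^1}, F_{179^2}, F_{179^4}.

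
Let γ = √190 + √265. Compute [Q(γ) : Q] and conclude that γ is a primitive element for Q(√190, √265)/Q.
[Q(γ) : Q] = 4 (equivalently, Q(γ) = Q(√190, √265))

Obviously Q(γ) ⊆ Q(√190, √265), and [Q(√190, √265):Q] = 4 (since 190, 265 are distinct squarefree integers > 1 with 50350 not a perfect square). To show equality we compute the minimal polynomial of γ. From γ = √190 + √265: γ^2 = 190 + 2√(50350) + 265 = 455 + 2√(50350), so γ^2 - 455 = 2√(50350); squaring, (γ^2 - 455)^2 = 4·50350, i.e. γ^4 - 910γ^2 + 207025 - 201400 = 0, i.e. γ^4 - 910γ^2 + 5625 = 0. So γ is a root of x^4 - 910x^2 + 5625. This polynomial is irreducible over Q: it has no rational root (each ±√190 ± √265 is irrational), and any factorization into two quadratics over Q would force √(50350) ∈ Q (pairing opposite roots) or √190, √265 ∈ Q (other pairings), all impossible. Hence [Q(γ):Q] = 4 = [Q(√190, √265):Q], so Q(γ) = Q(√190, √265).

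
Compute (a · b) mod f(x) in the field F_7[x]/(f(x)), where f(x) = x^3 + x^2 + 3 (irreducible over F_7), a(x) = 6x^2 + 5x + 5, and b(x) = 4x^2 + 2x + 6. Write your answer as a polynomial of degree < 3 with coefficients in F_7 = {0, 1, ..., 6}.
a · b ≡ 2x^2 + 3x + 6 (mod f(x))

Multiply in F_7[x]: a(x)·b(x) = (6x^2 + 5x + 5)·(4x^2 + 2x + 6) = 3x^4 + 4x^3 + 3x^2 + 5x + 2. This has degree ≥ 3, so divide by f(x) over F_7: 3x^4 + 4x^3 + 3x^2 + 5x + 2 = (3x + 1)·(x^3 + x^2 + 3) + (2x^2 + 3x + 6). Hence a·b ≡ 2x^2 + 3x + 6 (mod f). (F_7[x]/(f) is a field with 7^3 = 343 elements since f is irreducible of degree 3.)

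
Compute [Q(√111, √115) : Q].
[Q(√111, √115) : Q] = 4

[Q(√111):Q] = 2 (min poly x^2 - 111, irreducible since 111 is squarefree > 1). For the top step, suppose √115 ∈ Q(√111), say √115 = c + d√111 with c, d ∈ Q. Squaring: 115 = c^2 + 111d^2 + 2cd√111. Since √111 ∉ Q this forces 2cd = 0. If d = 0 then √115 = c ∈ Q, contradicting 115 squarefree > 1. If c = 0 then 115 = 111d^2, so 111·115 = (111d)^2 is a perfect square in Q — but 111·115 = 12765 is not a perfect square (since 111 and 115 are distinct squarefree integers). Contradiction. Hence √115 ∉ Q(√111), so x^2 - 115 stays irreducible over Q(√111) and [Q(√111, √115) : Q(√111)] = 2. By the tower law, [Q(√111, √115) : Q] = 2 · 2 = 4.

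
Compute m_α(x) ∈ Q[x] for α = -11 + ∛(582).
m_α(x) = x^3 + 33x^2 + 363x + 749

Set β = α + 11 = ∛(582), so β^3 = 582. Then (α + 11)^3 - 582 = 0, i.e. α is a root of g(x) = (x + 11)^3 - 582 = x^3 + 33x^2 + 363x + 749. Since g(x) = h(x + 11) where h(x) = x^3 - 582, and h is irreducible over Q (because 582 is not a perfect cube, so h has no rational root, and a monic cubic with no rational root is irreducible), g is also irreducible (irreducibility is preserved under the substitution x → x + 11). Hence m_α(x) = x^3 + 33x^2 + 363x + 749.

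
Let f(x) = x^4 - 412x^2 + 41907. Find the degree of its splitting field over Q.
[K : Q] = 4

Solving the quadratic in x^2: x^2 = (412 ± √(412^2 - 4·41907))/2 = (412 ± √2116)/2 = (412 ± 46)/2, giving x^2 = 229 or x^2 = 183. So f(x) = (x^2 - 229)(x^2 - 183) and the roots of f are ±√229, ±√183. Hence the splitting field is K = Q(√229, √183). Since 229 and 183 are distinct squarefree integers > 1, their product 41907 is not a perfect square, so √183 ∉ Q(√229). By the tower law [K:Q] = [Q(√229,√183):Q(√229)] · [Q(√229):Q] = 2 · 2 = 4.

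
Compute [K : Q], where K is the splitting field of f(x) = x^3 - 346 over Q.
[K : Q] = 6

The roots of x^3 - 346 are ∛346, ω∛346, ω^2∛346 where ω = e^(2πi/3) is a primitive cube root of unity, so K = Q(∛346, ω). Now [Q(∛346):Q] = 3 (since 346 is not a perfect cube, x^3 - 346 is irreducible) and [Q(ω):Q] = 2. Both 2 and 3 divide [K:Q], and [K:Q] ≤ 3·2 = 6, so [K:Q] = 6. (Equivalently: Q(∛346) ⊂ R but ω ∉ R, so [K : Q(∛346)] = 2.)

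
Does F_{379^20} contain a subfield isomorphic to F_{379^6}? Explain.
No: F_{379^6} is not a subfield of F_{379^20}

F_{p^m} embeds in F_{p^n} iff m | n. Here 6 ∤ 20 (since 20 = 3·6 + 2 with remainder 2 ≠ 0), so F_{379^6} is not a subfield of F_{379^20}. Equivalently: if it were, the tower law would give 6 = [F_{379^6}:F_379] dividing [F_{379^20}:F_379] = 20, contradiction.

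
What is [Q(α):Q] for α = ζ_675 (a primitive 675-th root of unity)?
[Q(α):Q] = 360

The minimal polynomial of ζ_675 over Q is the 675-th cyclotomic polynomial Φ_675(x), which is irreducible over Q and has degree φ(675) = 360. Hence [Q(α):Q] = φ(675) = 360.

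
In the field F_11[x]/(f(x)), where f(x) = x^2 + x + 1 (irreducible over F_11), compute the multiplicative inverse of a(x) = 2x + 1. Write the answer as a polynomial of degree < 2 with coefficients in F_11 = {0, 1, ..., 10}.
a(x)^(-1) ≡ 3x + 7 (mod f(x))

Since f is irreducible over F_11, F_11[x]/(f) is a field and a(x) ≠ 0 has an inverse. Apply the extended Euclidean algorithm to f(x) and a(x) in F_11[x]: f(x) = (6x + 3)·a(x) + (9). The last nonzero remainder is the constant 9 = gcd(f, a) in F_11. Back-substituting through the division chain expresses 9 = s(x)·a(x) + t(x)·f(x) with s(x) ≡ 5x + 8 (mod f), so (5x + 8)·a(x) ≡ 9 (mod f). Multiplying by 9^(-1) ≡ 5 in F_11 gives a(x)^(-1) ≡ 5·(5x + 8) ≡ 3x + 7 (mod f). Check: (2x + 1)·(3x + 7) = 6x^2 + 6x + 7 ≡ 1 (mod x^2 + x + 1).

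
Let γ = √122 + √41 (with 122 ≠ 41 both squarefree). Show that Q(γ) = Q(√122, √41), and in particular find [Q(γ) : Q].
[Q(γ) : Q] = 4 (equivalently, Q(γ) = Q(√122, √41))

Obviously Q(γ) ⊆ Q(√122, √41), and [Q(√122, √41):Q] = 4 (since 122, 41 are distinct squarefree integers > 1 with 5002 not a perfect square). To show equality we compute the minimal polynomial of γ. From γ = √122 + √41: γ^2 = 122 + 2√(5002) + 41 = 163 + 2√(5002), so γ^2 - 163 = 2√(5002); squaring, (γ^2 - 163)^2 = 4·5002, i.e. γ^4 - 326γ^2 + 26569 - 20008 = 0, i.e. γ^4 - 326γ^2 + 6561 = 0. So γ is a root of x^4 - 326x^2 + 6561. This polynomial is irreducible over Q: it has no rational root (each ±√122 ± √41 is irrational), and any factorization into two quadratics over Q would force √(5002) ∈ Q (pairing opposite roots) or √122, √41 ∈ Q (other pairings), all impossible. Hence [Q(γ):Q] = 4 = [Q(√122, √41):Q], so Q(γ) = Q(√122, √41).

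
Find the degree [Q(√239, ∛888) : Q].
[Q(√239, ∛888) : Q] = 6

Let L = Q(√239, ∛888). Since Q(√239) ⊂ L and [Q(√239):Q] = 2, the tower law gives 2 | [L:Q]. Likewise Q(∛888) ⊂ L with [Q(∛888):Q] = 3 (because 888 is not a perfect cube), so 3 | [L:Q]. As gcd(2,3) = 1, [L:Q] is divisible by 6. Conversely L is generated over Q by √239 and ∛888, so [L:Q] ≤ 2·3 = 6. Therefore [Q(√239, ∛888) : Q] = 6.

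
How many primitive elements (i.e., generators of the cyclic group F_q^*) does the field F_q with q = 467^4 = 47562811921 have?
There are φ(47562811920) = 11494490112 primitive elements

F_q^* is cyclic of order q - 1 = 47562811920. A cyclic group of order m has exactly φ(m) generators. Here m = 47562811920 = 2^4 · 3^2 · 5 · 13 · 113 · 193 · 233, so the number of primitive elements is φ(47562811920) = 11494490112.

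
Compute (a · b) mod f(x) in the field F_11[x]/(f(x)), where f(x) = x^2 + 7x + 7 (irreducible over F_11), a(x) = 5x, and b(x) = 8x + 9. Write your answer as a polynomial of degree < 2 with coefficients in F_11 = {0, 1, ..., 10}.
a · b ≡ 7x + 6 (mod f(x))

Multiply in F_11[x]: a(x)·b(x) = (5x)·(8x + 9) = 7x^2 + x. This has degree ≥ 2, so divide by f(x) over F_11: 7x^2 + x = (7)·(x^2 + 7x + 7) + (7x + 6). Hence a·b ≡ 7x + 6 (mod f). (F_11[x]/(f) is a field with 11^2 = 121 elements since f is irreducible of degree 2.)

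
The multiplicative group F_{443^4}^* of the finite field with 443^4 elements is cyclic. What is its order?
|F_{443^4}^*| = 38513670000

F_{443^4} has 443^4 = 38513670001 elements; its multiplicative group consists of all nonzero elements, so |F_{443^4}^*| = 38513670001 - 1 = 38513670000. (It is cyclic since any finite subgroup of the multiplicative group of a field is cyclic.)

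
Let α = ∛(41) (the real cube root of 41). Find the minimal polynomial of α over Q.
m_α(x) = x^3 - 41

α satisfies α^3 = 41, so x^3 - 41 annihilates α. By the rational root test, a rational root p/q (in lowest terms) of x^3 - 41 would satisfy p^3 = 41 q^3, forcing q = 1 and p^3 = 41; but 41 is not a perfect cube, contradiction. A monic cubic over Q with no rational root is irreducible (any nontrivial factorization would include a linear factor). Hence x^3 - 41 is the minimal polynomial of α, and in particular [Q(α):Q] = 3.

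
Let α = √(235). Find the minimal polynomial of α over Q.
m_α(x) = x^2 - 235

α satisfies α^2 - 235 = 0, so x^2 - 235 annihilates α. Since d = 235 is squarefree and ≠ 1, it is not a perfect square in Q, so x^2 - 235 has no rational root and is therefore irreducible over Q (a degree-2 polynomial over a field is irreducible iff it has no root). Hence m_α(x) = x^2 - 235.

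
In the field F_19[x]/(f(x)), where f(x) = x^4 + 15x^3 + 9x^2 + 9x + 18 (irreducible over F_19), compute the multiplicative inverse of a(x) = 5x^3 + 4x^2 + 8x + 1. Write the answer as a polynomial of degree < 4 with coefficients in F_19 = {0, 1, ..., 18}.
a(x)^(-1) ≡ 11x^3 + 11x (mod f(x))

Since f is irreducible over F_19, F_19[x]/(f) is a field and a(x) ≠ 0 has an inverse. Apply the extended Euclidean algorithm to f(x) and a(x) in F_19[x]: f(x) = (4x + 15)·a(x) + (12x^2 + 18x + 3);  a(x) = (2x + 10)·(12x^2 + 18x + 3) + (12x + 9);  (12x^2 + 18x + 3) = (x + 15)·(12x + 9) + (1). The last nonzero remainder is the constant 1 = gcd(f, a) in F_19. Back-substituting through the division chain expresses 1 = s(x)·a(x) + t(x)·f(x) with s(x) ≡ 11x^3 + 11x (mod f), so a(x)^(-1) ≡ s(x) = 11x^3 + 11x (mod f). Check: (5x^3 + 4x^2 + 8x + 1)·(11x^3 + 11x) = 17x^6 + 6x^5 + 10x^4 + 17x^3 + 12x^2 + 11x ≡ 1 (mod x^4 + 15x^3 + 9x^2 + 9x + 18).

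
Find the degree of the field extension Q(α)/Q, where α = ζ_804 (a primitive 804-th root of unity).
[Q(α):Q] = 264

The minimal polynomial of ζ_804 over Q is the 804-th cyclotomic polynomial Φ_804(x), which is irreducible over Q and has degree φ(804) = 264. Hence [Q(α):Q] = φ(804) = 264.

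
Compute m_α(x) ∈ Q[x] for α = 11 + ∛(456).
m_α(x) = x^3 - 33x^2 + 363x - 1787

Set β = α - 11 = ∛(456), so β^3 = 456. Then (α - 11)^3 - 456 = 0, i.e. α is a root of g(x) = (x - 11)^3 - 456 = x^3 - 33x^2 + 363x - 1787. Since g(x) = h(x - 11) where h(x) = x^3 - 456, and h is irreducible over Q (because 456 is not a perfect cube, so h has no rational root, and a monic cubic with no rational root is irreducible), g is also irreducible (irreducibility is preserved under the substitution x → x - 11). Hence m_α(x) = x^3 - 33x^2 + 363x - 1787.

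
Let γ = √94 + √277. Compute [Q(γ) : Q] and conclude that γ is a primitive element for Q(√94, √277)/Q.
[Q(γ) : Q] = 4 (equivalently, Q(γ) = Q(√94, √277))

Obviously Q(γ) ⊆ Q(√94, √277), and [Q(√94, √277):Q] = 4 (since 94, 277 are distinct squarefree integers > 1 with 26038 not a perfect square). To show equality we compute the minimal polynomial of γ. From γ = √94 + √277: γ^2 = 94 + 2√(26038) + 277 = 371 + 2√(26038), so γ^2 - 371 = 2√(26038); squaring, (γ^2 - 371)^2 = 4·26038, i.e. γ^4 - 742γ^2 + 137641 - 104152 = 0, i.e. γ^4 - 742γ^2 + 33489 = 0. So γ is a root of x^4 - 742x^2 + 33489. This polynomial is irreducible over Q: it has no rational root (each ±√94 ± √277 is irrational), and any factorization into two quadratics over Q would force √(26038) ∈ Q (pairing opposite roots) or √94, √277 ∈ Q (other pairings), all impossible. Hence [Q(γ):Q] = 4 = [Q(√94, √277):Q], so Q(γ) = Q(√94, √277).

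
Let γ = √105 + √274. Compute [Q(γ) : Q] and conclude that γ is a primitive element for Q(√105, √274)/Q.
[Q(γ) : Q] = 4 (equivalently, Q(γ) = Q(√105, √274))

Obviously Q(γ) ⊆ Q(√105, √274), and [Q(√105, √274):Q] = 4 (since 105, 274 are distinct squarefree integers > 1 with 28770 not a perfect square). To show equality we compute the minimal polynomial of γ. From γ = √105 + √274: γ^2 = 105 + 2√(28770) + 274 = 379 + 2√(28770), so γ^2 - 379 = 2√(28770); squaring, (γ^2 - 379)^2 = 4·28770, i.e. γ^4 - 758γ^2 + 143641 - 115080 = 0, i.e. γ^4 - 758γ^2 + 28561 = 0. So γ is a root of x^4 - 758x^2 + 28561. This polynomial is irreducible over Q: it has no rational root (each ±√105 ± √274 is irrational), and any factorization into two quadratics over Q would force √(28770) ∈ Q (pairing opposite roots) or √105, √274 ∈ Q (other pairings), all impossible. Hence [Q(γ):Q] = 4 = [Q(√105, √274):Q], so Q(γ) = Q(√105, √274).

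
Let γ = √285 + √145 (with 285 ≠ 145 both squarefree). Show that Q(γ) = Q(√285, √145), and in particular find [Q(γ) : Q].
[Q(γ) : Q] = 4 (equivalently, Q(γ) = Q(√285, √145))

Obviously Q(γ) ⊆ Q(√285, √145), and [Q(√285, √145):Q] = 4 (since 285, 145 are distinct squarefree integers > 1 with 41325 not a perfect square). To show equality we compute the minimal polynomial of γ. From γ = √285 + √145: γ^2 = 285 + 2√(41325) + 145 = 430 + 2√(41325), so γ^2 - 430 = 2√(41325); squaring, (γ^2 - 430)^2 = 4·41325, i.e. γ^4 - 860γ^2 + 184900 - 165300 = 0, i.e. γ^4 - 860γ^2 + 19600 = 0. So γ is a root of x^4 - 860x^2 + 19600. This polynomial is irreducible over Q: it has no rational root (each ±√285 ± √145 is irrational), and any factorization into two quadratics over Q would force √(41325) ∈ Q (pairing opposite roots) or √285, √145 ∈ Q (other pairings), all impossible. Hence [Q(γ):Q] = 4 = [Q(√285, √145):Q], so Q(γ) = Q(√285, √145).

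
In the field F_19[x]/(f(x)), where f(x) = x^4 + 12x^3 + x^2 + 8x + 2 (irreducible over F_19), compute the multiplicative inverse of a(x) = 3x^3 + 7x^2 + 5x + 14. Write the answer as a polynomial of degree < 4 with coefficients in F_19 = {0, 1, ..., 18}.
a(x)^(-1) ≡ 15x^3 + 3x^2 + 10x + 5 (mod f(x))

Since f is irreducible over F_19, F_19[x]/(f) is a field and a(x) ≠ 0 has an inverse. Apply the extended Euclidean algorithm to f(x) and a(x) in F_19[x]: f(x) = (13x + 18)·a(x) + (2x + 16);  a(x) = (11x^2 + x + 4)·(2x + 16) + (7). The last nonzero remainder is the constant 7 = gcd(f, a) in F_19. Back-substituting through the division chain expresses 7 = s(x)·a(x) + t(x)·f(x) with s(x) ≡ 10x^3 + 2x^2 + 13x + 16 (mod f), so (10x^3 + 2x^2 + 13x + 16)·a(x) ≡ 7 (mod f). Multiplying by 7^(-1) ≡ 11 in F_19 gives a(x)^(-1) ≡ 11·(10x^3 + 2x^2 + 13x + 16) ≡ 15x^3 + 3x^2 + 10x + 5 (mod f). Check: (3x^3 + 7x^2 + 5x + 14)·(15x^3 + 3x^2 + 10x + 5) = 7x^6 + 12x^4 + 6x^3 + 13x^2 + 13x + 13 ≡ 1 (mod x^4 + 12x^3 + x^2 + 8x + 2).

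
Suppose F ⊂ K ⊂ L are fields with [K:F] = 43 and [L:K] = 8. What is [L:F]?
[L:F] = 344

The tower law says that for any tower of field extensions F ⊂ K ⊂ L with finite degrees, [L:F] = [L:K] · [K:F]. Here this gives [L:F] = 8 · 43 = 344.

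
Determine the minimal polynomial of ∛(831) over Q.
m_α(x) = x^3 - 831

α satisfies α^3 = 831, so x^3 - 831 annihilates α. By the rational root test, a rational root p/q (in lowest terms) of x^3 - 831 would satisfy p^3 = 831 q^3, forcing q = 1 and p^3 = 831; but 831 is not a perfect cube, contradiction. A monic cubic over Q with no rational root is irreducible (any nontrivial factorization would include a linear factor). Hence x^3 - 831 is the minimal polynomial of α, and in particular [Q(α):Q] = 3.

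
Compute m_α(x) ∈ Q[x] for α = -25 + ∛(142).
m_α(x) = x^3 + 75x^2 + 1875x + 15483

Set β = α + 25 = ∛(142), so β^3 = 142. Then (α + 25)^3 - 142 = 0, i.e. α is a root of g(x) = (x + 25)^3 - 142 = x^3 + 75x^2 + 1875x + 15483. Since g(x) = h(x + 25) where h(x) = x^3 - 142, and h is irreducible over Q (because 142 is not a perfect cube, so h has no rational root, and a monic cubic with no rational root is irreducible), g is also irreducible (irreducibility is preserved under the substitution x → x + 25). Hence m_α(x) = x^3 + 75x^2 + 1875x + 15483.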